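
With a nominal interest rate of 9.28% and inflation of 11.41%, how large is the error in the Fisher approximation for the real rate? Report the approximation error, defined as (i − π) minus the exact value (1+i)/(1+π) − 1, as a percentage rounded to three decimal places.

Approximate: r ≈ 9.280% − 11.410% = -2.1300%
Exact: (1 + 0.0928)/(1 + 0.1141) − 1 = -1.9119%
Error = -2.1300% − (-1.9119%) = -0.2181% → -0.218%.

-0.218%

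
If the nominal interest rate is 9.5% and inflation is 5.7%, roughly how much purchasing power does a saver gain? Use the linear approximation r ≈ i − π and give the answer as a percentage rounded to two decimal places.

3.80%

r ≈ i − π = 9.5% − 5.7% = 3.80%.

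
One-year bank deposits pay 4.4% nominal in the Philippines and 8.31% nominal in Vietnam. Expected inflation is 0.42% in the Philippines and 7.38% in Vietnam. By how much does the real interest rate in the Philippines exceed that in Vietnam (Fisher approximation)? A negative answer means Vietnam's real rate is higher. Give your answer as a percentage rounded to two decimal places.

3.05%

The Philippines: 4.4% − 0.42% = 3.980%
Vietnam: 8.31% − 7.38% = 0.930%
Differential = 3.050% → 3.05%.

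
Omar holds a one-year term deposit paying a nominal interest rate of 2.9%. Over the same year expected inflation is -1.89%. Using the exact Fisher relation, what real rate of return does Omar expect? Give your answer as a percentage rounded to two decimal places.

4.88%

By the Fisher relation, 1 + r = (1 + i)/(1 + π).
1 + r = 1.02900 / 0.98110 = 1.048823
r = 1.048823 − 1 = 4.8823%, i.e. 4.88%.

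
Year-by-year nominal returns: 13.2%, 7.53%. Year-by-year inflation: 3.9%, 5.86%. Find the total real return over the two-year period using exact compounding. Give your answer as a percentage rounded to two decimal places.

10.67%

Nominal growth factor = 1.1320 × 1.0753 = 1.217240
Price-level growth factor = 1.0390 × 1.0586 = 1.099885
Real growth factor = 1.217240 / 1.099885 = 1.106697
Total real return = 1.106697 − 1 → 10.67%.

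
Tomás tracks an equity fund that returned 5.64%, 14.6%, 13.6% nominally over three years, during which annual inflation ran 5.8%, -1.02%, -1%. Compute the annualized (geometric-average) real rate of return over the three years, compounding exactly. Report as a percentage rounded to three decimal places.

Nominal growth factor = 1.0564 × 1.1460 × 1.1360 = 1.37528068
Price-level growth factor = 1.0580 × 0.9898 × 0.9900 = 1.03673632
Real growth factor = 1.37528068 / 1.03673632 = 1.32654819
Annualized real rate = 1.32654819^(1/3) − 1 = 9.8772% → 9.877%.

9.877%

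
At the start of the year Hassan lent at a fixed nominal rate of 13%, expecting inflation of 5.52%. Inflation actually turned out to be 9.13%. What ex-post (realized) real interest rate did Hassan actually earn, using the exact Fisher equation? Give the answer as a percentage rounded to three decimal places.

3.546%

Ex-post: (1 + 0.1300)/(1 + 0.0913) − 1 = 3.5462%
So the realized real rate is 3.546%.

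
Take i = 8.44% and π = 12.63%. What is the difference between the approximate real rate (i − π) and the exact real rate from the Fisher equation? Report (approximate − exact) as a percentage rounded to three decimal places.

-0.470%

Approximate: r ≈ 8.440% − 12.630% = -4.1900%
Exact: (1 + 0.0844)/(1 + 0.1263) − 1 = -3.7201%
Error = -4.1900% − (-3.7201%) = -0.4699% → -0.470%.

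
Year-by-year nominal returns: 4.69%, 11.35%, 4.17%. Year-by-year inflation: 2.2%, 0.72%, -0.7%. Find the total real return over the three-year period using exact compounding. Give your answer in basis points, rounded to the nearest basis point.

1880 basis points

Compound the nominal returns: 1.0469 × 1.1135 × 1.0417 = 1.214334.
Compound inflation: 1.0220 × 1.0072 × 0.9930 = 1.022153.
Deflate: 1.214334 / 1.022153 = 1.188016.
Total real return = 1.188016 − 1 → 1880 basis points.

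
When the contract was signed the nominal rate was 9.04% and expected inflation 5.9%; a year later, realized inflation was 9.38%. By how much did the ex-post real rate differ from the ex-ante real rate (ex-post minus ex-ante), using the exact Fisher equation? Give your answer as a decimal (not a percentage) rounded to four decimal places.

Ex-ante: (1 + 0.0904)/(1 + 0.0590) − 1 = 2.9651%
Ex-post: (1 + 0.0904)/(1 + 0.0938) − 1 = -0.3108%
Difference (ex-post − ex-ante) = -3.2759% → -0.0328.

-0.0328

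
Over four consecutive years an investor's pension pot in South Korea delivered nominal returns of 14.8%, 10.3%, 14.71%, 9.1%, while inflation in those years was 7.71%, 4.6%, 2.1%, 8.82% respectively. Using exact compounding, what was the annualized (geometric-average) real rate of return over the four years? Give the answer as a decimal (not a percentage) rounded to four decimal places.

0.0607

Nominal growth factor = 1.1480 × 1.1030 × 1.1471 × 1.0910 = 1.58468677
Price-level growth factor = 1.0771 × 1.0460 × 1.0210 × 1.0882 = 1.25176318
Real growth factor = 1.58468677 / 1.25176318 = 1.26596371
Annualized real rate = 1.26596371^(1/4) − 1 = 6.0731% → 0.0607.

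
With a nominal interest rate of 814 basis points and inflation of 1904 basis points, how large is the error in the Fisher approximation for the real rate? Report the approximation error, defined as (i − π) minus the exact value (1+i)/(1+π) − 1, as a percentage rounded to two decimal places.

-1.74%

Approximate: r ≈ 8.140% − 19.040% = -10.9000%
Exact: (1 + 0.0814)/(1 + 0.1904) − 1 = -9.1566%
Error = -10.9000% − (-9.1566%) = -1.7434% → -1.74%.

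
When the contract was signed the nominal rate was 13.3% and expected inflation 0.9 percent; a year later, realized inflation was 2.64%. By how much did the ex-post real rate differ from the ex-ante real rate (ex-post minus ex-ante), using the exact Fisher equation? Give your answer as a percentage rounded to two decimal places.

Ex-ante: (1 + 0.1330)/(1 + 0.0090) − 1 = 12.2894%
Ex-post: (1 + 0.1330)/(1 + 0.0264) − 1 = 10.3858%
Difference (ex-post − ex-ante) = -1.9036% → -1.90%.

-1.90%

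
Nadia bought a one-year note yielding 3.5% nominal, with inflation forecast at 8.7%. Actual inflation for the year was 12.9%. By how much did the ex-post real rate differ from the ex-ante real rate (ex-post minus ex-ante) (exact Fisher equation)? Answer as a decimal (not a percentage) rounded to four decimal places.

Ex-ante: (1 + 0.0350)/(1 + 0.0870) − 1 = -4.7838%
Ex-post: (1 + 0.0350)/(1 + 0.1290) − 1 = -8.3260%
Difference (ex-post − ex-ante) = -3.5421% → -0.0354.

-0.0354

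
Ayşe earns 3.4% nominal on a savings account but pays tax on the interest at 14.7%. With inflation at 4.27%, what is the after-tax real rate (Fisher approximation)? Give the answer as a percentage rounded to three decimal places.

-1.370%

After-tax nominal return = 3.4% × (1 − 0.147) = 2.9002%.
r ≈ 2.9002% − 4.27% → -1.370%.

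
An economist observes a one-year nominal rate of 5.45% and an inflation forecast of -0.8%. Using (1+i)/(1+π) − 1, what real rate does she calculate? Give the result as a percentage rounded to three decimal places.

6.300%

By the Fisher relation, 1 + r = (1 + i)/(1 + π).
1 + r = 1.05450 / 0.99200 = 1.063004
r = 1.063004 − 1 = 6.3004%, i.e. 6.300%.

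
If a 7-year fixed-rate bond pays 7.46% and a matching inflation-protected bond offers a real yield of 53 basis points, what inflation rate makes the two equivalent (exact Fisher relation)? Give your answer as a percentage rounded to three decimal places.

(1 + π) = (1 + i)/(1 + r) = 1.07460 / 1.00530 = 1.0689346
Break-even inflation = 1.0689346 − 1 → 6.893%.

6.893%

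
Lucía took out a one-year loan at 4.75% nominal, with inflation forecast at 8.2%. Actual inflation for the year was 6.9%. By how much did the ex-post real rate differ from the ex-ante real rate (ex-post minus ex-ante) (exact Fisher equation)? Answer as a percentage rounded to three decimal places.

Ex-ante: (1 + 0.0475)/(1 + 0.0820) − 1 = -3.1885%
Ex-post: (1 + 0.0475)/(1 + 0.0690) − 1 = -2.0112%
Difference (ex-post − ex-ante) = 1.1773% → 1.177%.

1.177%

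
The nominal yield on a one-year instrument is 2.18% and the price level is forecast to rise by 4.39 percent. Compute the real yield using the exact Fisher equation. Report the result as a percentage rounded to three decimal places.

-2.117%

By the Fisher equation, 1 + r = (1 + i)/(1 + π).
1 + r = 1.02180 / 1.04390 = 0.978829
r = 0.978829 − 1 = -2.1171%, i.e. -2.117%.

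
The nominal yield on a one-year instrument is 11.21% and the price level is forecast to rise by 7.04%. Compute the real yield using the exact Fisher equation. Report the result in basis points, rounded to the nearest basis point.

1 + r = 1.11210 / 1.07040 = 1.038957
r = 1.038957 − 1 = 3.8957%, i.e. 390 basis points.

390 basis points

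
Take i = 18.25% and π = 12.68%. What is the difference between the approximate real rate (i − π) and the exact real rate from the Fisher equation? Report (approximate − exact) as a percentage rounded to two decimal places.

0.63%

Approximate: r ≈ 18.250% − 12.680% = 5.5700%
Exact: (1 + 0.1825)/(1 + 0.1268) − 1 = 4.9432%
Error = 5.5700% − 4.9432% = 0.6268% → 0.63%.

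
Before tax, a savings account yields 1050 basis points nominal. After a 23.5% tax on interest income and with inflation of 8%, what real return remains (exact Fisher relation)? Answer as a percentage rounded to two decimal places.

0.03%

After-tax nominal return = 10.5% × (1 − 0.235) = 8.0325%.
1 + r = 1.080325 / 1.08000 = 1.000301
After-tax real rate = 1.000301 − 1 → 0.03%.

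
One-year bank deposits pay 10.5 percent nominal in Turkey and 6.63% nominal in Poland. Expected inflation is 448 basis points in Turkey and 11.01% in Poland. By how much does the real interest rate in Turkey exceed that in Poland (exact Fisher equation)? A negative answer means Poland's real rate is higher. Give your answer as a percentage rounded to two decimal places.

Turkey: (1 + 0.1050)/(1 + 0.0448) − 1 = 5.7619%
Poland: (1 + 0.0663)/(1 + 0.1101) − 1 = -3.9456%
Differential = 5.7619% − (-3.9456%) = 9.7075% → 9.71%.

9.71%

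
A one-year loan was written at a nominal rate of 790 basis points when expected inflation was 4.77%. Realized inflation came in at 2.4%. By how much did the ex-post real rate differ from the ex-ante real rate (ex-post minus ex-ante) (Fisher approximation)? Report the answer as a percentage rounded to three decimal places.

Ex-ante: 7.9% − 4.77% = 3.130%
Ex-post: 7.9% − 2.4% = 5.500%
Difference (ex-post − ex-ante) = 2.3700% → 2.370%.

2.370%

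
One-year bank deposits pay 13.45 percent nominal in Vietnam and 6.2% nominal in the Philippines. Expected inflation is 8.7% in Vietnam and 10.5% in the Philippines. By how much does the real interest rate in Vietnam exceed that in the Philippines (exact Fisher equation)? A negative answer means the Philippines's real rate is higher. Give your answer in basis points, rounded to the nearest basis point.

826 basis points

Vietnam: (1 + 0.1345)/(1 + 0.0870) − 1 = 4.3698%
The Philippines: (1 + 0.0620)/(1 + 0.1050) − 1 = -3.8914%
Differential = 4.3698% − (-3.8914%) = 8.2612% → 826 basis points.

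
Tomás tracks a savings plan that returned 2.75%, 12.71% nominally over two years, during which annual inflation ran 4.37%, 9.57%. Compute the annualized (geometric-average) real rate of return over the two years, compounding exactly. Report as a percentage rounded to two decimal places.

Nominal growth factor = 1.0275 × 1.1271 = 1.15809525
Price-level growth factor = 1.0437 × 1.0957 = 1.14358209
Real growth factor = 1.15809525 / 1.14358209 = 1.01269096
Annualized real rate = 1.01269096^(1/2) − 1 = 0.6325% → 0.63%.

0.63%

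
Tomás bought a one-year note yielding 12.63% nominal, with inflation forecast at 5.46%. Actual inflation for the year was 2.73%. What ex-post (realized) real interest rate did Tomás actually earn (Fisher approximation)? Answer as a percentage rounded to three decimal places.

Ex-post: 12.63% − 2.73% = 9.900%
So the realized real rate is 9.900%.

9.900%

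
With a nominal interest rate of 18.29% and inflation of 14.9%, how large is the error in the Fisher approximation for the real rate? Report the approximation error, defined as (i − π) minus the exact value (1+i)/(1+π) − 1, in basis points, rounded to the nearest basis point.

44 basis points

Approximate: r ≈ 18.290% − 14.900% = 3.3900%
Exact: (1 + 0.1829)/(1 + 0.1490) − 1 = 2.9504%
Error = 3.3900% − 2.9504% = 0.4396% → 44 basis points.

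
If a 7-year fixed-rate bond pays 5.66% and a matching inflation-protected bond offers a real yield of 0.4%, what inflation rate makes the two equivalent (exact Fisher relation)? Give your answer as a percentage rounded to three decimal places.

5.239%

(1 + π) = (1 + i)/(1 + r) = 1.05660 / 1.00400 = 1.052390
Break-even inflation = 1.052390 − 1 → 5.239%.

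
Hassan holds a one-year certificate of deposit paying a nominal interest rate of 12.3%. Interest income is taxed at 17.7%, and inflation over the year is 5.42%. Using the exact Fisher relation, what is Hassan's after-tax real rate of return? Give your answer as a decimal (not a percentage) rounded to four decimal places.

After-tax nominal return = 12.3% × (1 − 0.177) = 10.1229%.
1 + r = 1.101229 / 1.05420 = 1.044611
After-tax real rate = 1.044611 − 1 → 0.0446.

0.0446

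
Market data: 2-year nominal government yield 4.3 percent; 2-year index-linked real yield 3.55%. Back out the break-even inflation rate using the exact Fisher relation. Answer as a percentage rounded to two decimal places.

(1 + π) = (1 + i)/(1 + r) = 1.04300 / 1.03550 = 1.007243
Break-even inflation = 1.007243 − 1 → 0.72%.

0.72%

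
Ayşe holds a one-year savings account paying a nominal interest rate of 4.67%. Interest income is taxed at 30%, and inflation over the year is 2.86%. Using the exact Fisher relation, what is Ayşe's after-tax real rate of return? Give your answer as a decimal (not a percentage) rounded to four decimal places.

After-tax nominal return = 4.67% × (1 − 0.3) = 3.2690%.
1 + r = 1.03269 / 1.02860 = 1.003976
After-tax real rate = 1.003976 − 1 → 0.0040.

0.0040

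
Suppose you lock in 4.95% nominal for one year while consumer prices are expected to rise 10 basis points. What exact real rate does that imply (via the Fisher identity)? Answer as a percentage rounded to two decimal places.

1 + r = 1.04950 / 1.00100 = 1.048452
r = 1.048452 − 1 = 4.8452%, i.e. 4.85%.

4.85%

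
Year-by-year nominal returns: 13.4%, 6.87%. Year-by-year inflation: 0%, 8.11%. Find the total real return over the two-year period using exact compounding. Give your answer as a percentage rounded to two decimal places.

Nominal growth factor = 1.1340 × 1.0687 = 1.211906
Price-level growth factor = 1.0000 × 1.0811 = 1.081100
Real growth factor = 1.211906 / 1.081100 = 1.120993
Total real return = 1.120993 − 1 → 12.10%.

12.10%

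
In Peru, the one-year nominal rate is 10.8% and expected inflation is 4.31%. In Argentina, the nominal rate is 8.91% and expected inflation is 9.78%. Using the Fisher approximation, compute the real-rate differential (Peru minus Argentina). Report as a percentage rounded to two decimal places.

7.36%

Peru: 10.8% − 4.31% = 6.490%
Argentina: 8.91% − 9.78% = -0.870%
Differential = 7.360% → 7.36%.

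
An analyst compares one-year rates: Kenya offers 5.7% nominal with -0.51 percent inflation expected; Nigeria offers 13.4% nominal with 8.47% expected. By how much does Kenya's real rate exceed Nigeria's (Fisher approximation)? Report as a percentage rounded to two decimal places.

1.28%

Kenya: 5.7% − (-0.51%) = 6.210%
Nigeria: 13.4% − 8.47% = 4.930%
Differential = 1.280% → 1.28%.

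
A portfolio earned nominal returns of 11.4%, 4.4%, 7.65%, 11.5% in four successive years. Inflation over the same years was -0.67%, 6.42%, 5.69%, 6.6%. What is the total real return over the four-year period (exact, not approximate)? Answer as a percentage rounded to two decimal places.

Compound the nominal returns: 1.1140 × 1.0440 × 1.0765 × 1.1150 = 1.395965.
Compound inflation: 0.9933 × 1.0642 × 1.0569 × 1.0660 = 1.190953.
Deflate: 1.395965 / 1.190953 = 1.172141.
Total real return = 1.172141 − 1 → 17.21%.

17.21%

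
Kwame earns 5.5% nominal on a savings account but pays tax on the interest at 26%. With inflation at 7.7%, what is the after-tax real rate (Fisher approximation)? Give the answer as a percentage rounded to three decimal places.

After-tax nominal return = 5.5% × (1 − 0.26) = 4.0700%.
r ≈ 4.0700% − 7.7% → -3.630%.

-3.630%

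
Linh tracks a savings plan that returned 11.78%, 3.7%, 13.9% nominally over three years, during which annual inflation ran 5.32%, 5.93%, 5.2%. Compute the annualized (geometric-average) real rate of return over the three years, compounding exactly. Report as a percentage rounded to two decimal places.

4.00%

Nominal growth factor = 1.1178 × 1.0370 × 1.1390 = 1.32028165
Price-level growth factor = 1.0532 × 1.0593 × 1.0520 = 1.17366881
Real growth factor = 1.32028165 / 1.17366881 = 1.12491841
Annualized real rate = 1.12491841^(1/3) − 1 = 4.0017% → 4.00%.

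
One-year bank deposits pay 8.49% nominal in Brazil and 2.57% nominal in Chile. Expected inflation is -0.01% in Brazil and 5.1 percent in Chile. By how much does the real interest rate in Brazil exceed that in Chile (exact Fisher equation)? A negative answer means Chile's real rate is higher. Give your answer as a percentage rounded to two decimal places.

10.91%

Brazil: (1 + 0.0849)/(1 − 0.0001) − 1 = 8.5009%
Chile: (1 + 0.0257)/(1 + 0.0510) − 1 = -2.4072%
Differential = 8.5009% − (-2.4072%) = 10.9081% → 10.91%.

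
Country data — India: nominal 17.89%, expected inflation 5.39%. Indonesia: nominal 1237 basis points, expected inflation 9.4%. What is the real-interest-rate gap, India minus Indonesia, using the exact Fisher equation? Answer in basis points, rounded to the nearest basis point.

915 basis points

India: (1 + 0.1789)/(1 + 0.0539) − 1 = 11.8607%
Indonesia: (1 + 0.1237)/(1 + 0.0940) − 1 = 2.7148%
Differential = 11.8607% − 2.7148% = 9.1459% → 915 basis points.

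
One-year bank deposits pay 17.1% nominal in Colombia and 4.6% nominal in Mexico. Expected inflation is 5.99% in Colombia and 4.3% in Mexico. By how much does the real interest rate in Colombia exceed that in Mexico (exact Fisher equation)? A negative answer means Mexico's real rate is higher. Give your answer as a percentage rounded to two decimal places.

10.19%

Colombia: (1 + 0.1710)/(1 + 0.0599) − 1 = 10.4821%
Mexico: (1 + 0.0460)/(1 + 0.0430) − 1 = 0.2876%
Differential = 10.4821% − 0.2876% = 10.1945% → 10.19%.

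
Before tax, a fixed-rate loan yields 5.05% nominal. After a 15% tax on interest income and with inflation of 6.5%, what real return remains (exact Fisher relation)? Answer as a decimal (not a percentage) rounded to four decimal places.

After-tax nominal return = 5.05% × (1 − 0.15) = 4.2925%.
1 + r = 1.042925 / 1.06500 = 0.979272
After-tax real rate = 0.979272 − 1 → -0.0207.

-0.0207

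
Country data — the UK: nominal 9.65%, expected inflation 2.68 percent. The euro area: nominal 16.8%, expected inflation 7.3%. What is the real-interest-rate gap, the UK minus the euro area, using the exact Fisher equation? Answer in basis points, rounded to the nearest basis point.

The UK: (1 + 0.0965)/(1 + 0.0268) − 1 = 6.7881%
The euro area: (1 + 0.1680)/(1 + 0.0730) − 1 = 8.8537%
Differential = 6.7881% − 8.8537% = -2.0656% → -207 basis points.

-207 basis points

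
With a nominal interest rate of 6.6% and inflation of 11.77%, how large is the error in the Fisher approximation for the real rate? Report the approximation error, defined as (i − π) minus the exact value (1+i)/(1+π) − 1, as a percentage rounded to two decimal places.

Approximate: r ≈ 6.600% − 11.770% = -5.1700%
Exact: (1 + 0.0660)/(1 + 0.1177) − 1 = -4.6256%
Error = -5.1700% − (-4.6256%) = -0.5444% → -0.54%.

-0.54%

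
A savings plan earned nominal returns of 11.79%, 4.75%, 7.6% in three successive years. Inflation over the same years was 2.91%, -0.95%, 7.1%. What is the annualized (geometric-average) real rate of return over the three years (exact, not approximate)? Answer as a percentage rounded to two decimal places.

4.90%

Nominal growth factor = 1.1179 × 1.0475 × 1.0760 = 1.25999627
Price-level growth factor = 1.0291 × 0.9905 × 1.0710 = 1.09169552
Real growth factor = 1.25999627 / 1.09169552 = 1.15416455
Annualized real rate = 1.15416455^(1/3) − 1 = 4.8953% → 4.90%.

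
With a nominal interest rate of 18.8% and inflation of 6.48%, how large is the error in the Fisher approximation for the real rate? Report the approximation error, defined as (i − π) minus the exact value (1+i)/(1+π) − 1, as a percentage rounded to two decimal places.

Approximate: r ≈ 18.800% − 6.480% = 12.3200%
Exact: (1 + 0.1880)/(1 + 0.0648) − 1 = 11.5702%
Error = 12.3200% − 11.5702% = 0.7498% → 0.75%.

0.75%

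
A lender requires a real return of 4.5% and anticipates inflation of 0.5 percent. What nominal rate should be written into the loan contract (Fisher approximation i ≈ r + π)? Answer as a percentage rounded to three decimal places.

5.000%

i ≈ r + π = 4.5% + 0.5% = 5.000%.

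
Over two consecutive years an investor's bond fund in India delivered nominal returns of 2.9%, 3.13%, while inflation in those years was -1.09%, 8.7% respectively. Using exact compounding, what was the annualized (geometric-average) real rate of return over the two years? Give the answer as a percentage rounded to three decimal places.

Nominal growth factor = 1.0290 × 1.0313 = 1.06120770
Price-level growth factor = 0.9891 × 1.0870 = 1.07515170
Real growth factor = 1.06120770 / 1.07515170 = 0.98703067
Annualized real rate = 0.98703067^(1/2) − 1 = -0.6506% → -0.651%.

-0.651%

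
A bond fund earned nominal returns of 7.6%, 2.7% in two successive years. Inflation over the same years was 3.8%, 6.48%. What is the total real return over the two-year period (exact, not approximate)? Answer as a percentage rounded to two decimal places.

Nominal growth factor = 1.0760 × 1.0270 = 1.105052
Price-level growth factor = 1.0380 × 1.0648 = 1.105262
Real growth factor = 1.105052 / 1.105262 = 0.999810
Total real return = 0.999810 − 1 → -0.02%.

-0.02%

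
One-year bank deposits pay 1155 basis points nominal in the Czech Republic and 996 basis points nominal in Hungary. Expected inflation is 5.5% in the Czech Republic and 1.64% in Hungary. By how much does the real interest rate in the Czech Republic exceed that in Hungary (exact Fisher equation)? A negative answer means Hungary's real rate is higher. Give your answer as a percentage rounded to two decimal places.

The Czech Republic: (1 + 0.1155)/(1 + 0.0550) − 1 = 5.7346%
Hungary: (1 + 0.0996)/(1 + 0.0164) − 1 = 8.1858%
Differential = 5.7346% − 8.1858% = -2.4512% → -2.45%.

-2.45%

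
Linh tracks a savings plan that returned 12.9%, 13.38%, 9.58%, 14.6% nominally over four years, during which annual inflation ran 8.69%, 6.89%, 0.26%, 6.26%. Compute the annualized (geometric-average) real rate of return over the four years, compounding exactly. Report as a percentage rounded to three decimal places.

6.753%

Nominal growth factor = 1.1290 × 1.1338 × 1.0958 × 1.1460 = 1.60748270
Price-level growth factor = 1.0869 × 1.0689 × 1.0026 × 1.0626 = 1.23772504
Real growth factor = 1.60748270 / 1.23772504 = 1.29873974
Annualized real rate = 1.29873974^(1/4) − 1 = 6.7531% → 6.753%.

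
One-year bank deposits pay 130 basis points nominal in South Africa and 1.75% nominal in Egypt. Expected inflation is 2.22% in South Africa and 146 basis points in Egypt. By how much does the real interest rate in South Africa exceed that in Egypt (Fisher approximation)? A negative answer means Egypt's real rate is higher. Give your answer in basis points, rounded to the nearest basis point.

South Africa: 1.3% − 2.22% = -0.920%
Egypt: 1.75% − 1.46% = 0.290%
Differential = -1.210% → -121 basis points.

-121 basis points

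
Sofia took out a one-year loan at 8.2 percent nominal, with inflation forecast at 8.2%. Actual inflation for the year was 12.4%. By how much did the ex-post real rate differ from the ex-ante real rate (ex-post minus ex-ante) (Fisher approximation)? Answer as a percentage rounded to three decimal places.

Ex-ante: 8.2% − 8.2% = 0.000%
Ex-post: 8.2% − 12.4% = -4.200%
Difference (ex-post − ex-ante) = -4.2000% → -4.200%.

-4.200%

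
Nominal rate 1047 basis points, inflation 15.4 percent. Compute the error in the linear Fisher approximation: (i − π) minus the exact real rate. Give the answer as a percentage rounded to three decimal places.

Approximate: r ≈ 10.470% − 15.400% = -4.9300%
Exact: (1 + 0.1047)/(1 + 0.1540) − 1 = -4.2721%
Error = -4.9300% − (-4.2721%) = -0.6579% → -0.658%.

-0.658%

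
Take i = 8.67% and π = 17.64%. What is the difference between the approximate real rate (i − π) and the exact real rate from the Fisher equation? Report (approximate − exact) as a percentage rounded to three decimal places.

-1.345%

Approximate: r ≈ 8.670% − 17.640% = -8.9700%
Exact: (1 + 0.0867)/(1 + 0.1764) − 1 = -7.6250%
Error = -8.9700% − (-7.6250%) = -1.3450% → -1.345%.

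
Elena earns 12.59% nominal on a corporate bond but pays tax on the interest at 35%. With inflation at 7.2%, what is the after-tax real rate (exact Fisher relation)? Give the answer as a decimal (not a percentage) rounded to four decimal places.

0.0092

After-tax nominal return = 12.59% × (1 − 0.35) = 8.1835%.
1 + r = 1.081835 / 1.07200 = 1.009174
After-tax real rate = 1.009174 − 1 → 0.0092.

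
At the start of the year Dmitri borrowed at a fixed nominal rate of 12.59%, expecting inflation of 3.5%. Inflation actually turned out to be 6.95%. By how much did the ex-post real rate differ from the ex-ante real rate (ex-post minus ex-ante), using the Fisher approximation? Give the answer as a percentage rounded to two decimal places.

-3.45%

Ex-ante: 12.59% − 3.5% = 9.090%
Ex-post: 12.59% − 6.95% = 5.640%
Difference (ex-post − ex-ante) = -3.4500% → -3.45%.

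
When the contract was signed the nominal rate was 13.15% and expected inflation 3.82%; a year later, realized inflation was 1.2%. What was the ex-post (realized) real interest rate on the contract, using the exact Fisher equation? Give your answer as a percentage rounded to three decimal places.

11.808%

Ex-post: (1 + 0.1315)/(1 + 0.0120) − 1 = 11.8083%
So the realized real rate is 11.808%.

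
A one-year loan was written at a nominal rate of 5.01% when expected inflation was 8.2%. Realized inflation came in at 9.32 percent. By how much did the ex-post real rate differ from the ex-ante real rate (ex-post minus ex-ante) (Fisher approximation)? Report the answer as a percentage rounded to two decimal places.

Ex-ante: 5.01% − 8.2% = -3.190%
Ex-post: 5.01% − 9.32% = -4.310%
Difference (ex-post − ex-ante) = -1.1200% → -1.12%.

-1.12%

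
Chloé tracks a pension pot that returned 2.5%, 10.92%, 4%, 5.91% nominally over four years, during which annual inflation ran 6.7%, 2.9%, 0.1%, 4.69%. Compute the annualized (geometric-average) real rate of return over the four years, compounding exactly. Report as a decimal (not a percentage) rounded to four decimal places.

0.0214

Compound the nominal returns: 1.0250 × 1.1092 × 1.0400 × 1.0591 = 1.25228747.
Compound inflation: 1.0670 × 1.0290 × 1.0010 × 1.0469 = 1.15058596.
Deflate: 1.25228747 / 1.15058596 = 1.08839105.
Annualized real rate = 1.08839105^(1/4) − 1 = 2.1401% → 0.0214.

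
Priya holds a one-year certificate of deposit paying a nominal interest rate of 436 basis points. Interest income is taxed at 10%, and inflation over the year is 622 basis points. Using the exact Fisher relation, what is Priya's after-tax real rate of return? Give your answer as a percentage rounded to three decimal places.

-2.162%

After-tax nominal return = 4.36% × (1 − 0.1) = 3.9240%.
1 + r = 1.03924 / 1.06220 = 0.978384
After-tax real rate = 0.978384 − 1 → -2.162%.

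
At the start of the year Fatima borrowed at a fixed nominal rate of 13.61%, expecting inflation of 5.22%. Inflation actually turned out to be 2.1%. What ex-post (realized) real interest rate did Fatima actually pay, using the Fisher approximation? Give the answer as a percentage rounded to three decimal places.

11.510%

Ex-post: 13.61% − 2.1% = 11.510%
So the realized real rate is 11.510%.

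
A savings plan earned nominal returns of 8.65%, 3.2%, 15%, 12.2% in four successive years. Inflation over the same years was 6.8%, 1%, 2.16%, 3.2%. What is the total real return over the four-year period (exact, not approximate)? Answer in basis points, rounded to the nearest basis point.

2722 basis points

Compound the nominal returns: 1.0865 × 1.0320 × 1.1500 × 1.1220 = 1.446772.
Compound inflation: 1.0680 × 1.0100 × 1.0216 × 1.0320 = 1.137243.
Deflate: 1.446772 / 1.137243 = 1.272175.
Total real return = 1.272175 − 1 → 2722 basis points.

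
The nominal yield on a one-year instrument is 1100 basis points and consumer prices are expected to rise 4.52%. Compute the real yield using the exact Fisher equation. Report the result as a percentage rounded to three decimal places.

1 + r = 1.11000 / 1.04520 = 1.061998
r = 1.061998 − 1 = 6.1998%, i.e. 6.200%.

6.200%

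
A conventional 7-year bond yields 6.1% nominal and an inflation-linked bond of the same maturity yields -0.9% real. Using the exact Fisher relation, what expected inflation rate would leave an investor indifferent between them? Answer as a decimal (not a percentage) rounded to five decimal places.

0.07064

(1 + π) = (1 + i)/(1 + r) = 1.06100 / 0.99100 = 1.070636
Break-even inflation = 1.070636 − 1 → 0.07064.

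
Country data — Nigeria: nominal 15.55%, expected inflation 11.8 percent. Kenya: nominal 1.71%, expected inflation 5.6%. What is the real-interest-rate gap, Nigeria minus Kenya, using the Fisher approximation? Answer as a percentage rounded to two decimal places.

Nigeria: 15.55% − 11.8% = 3.750%
Kenya: 1.71% − 5.6% = -3.890%
Differential = 7.640% → 7.64%.

7.64%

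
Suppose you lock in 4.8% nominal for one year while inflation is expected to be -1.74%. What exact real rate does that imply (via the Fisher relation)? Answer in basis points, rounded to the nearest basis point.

1 + r = 1.04800 / 0.98260 = 1.066558
r = 1.066558 − 1 = 6.6558%, i.e. 666 basis points.

666 basis points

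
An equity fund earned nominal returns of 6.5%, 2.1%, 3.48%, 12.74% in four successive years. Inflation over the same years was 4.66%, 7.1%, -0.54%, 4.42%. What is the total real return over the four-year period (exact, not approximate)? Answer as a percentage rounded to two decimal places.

8.97%

Compound the nominal returns: 1.0650 × 1.0210 × 1.0348 × 1.1274 = 1.268556.
Compound inflation: 1.0466 × 1.0710 × 0.9946 × 1.0442 = 1.164132.
Deflate: 1.268556 / 1.164132 = 1.089701.
Total real return = 1.089701 − 1 → 8.97%.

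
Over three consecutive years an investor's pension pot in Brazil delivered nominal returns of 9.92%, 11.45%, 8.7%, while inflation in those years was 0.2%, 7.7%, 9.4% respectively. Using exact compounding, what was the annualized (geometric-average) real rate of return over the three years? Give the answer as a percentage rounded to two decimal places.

Nominal growth factor = 1.0992 × 1.1145 × 1.0870 = 1.33163848
Price-level growth factor = 1.0020 × 1.0770 × 1.0940 = 1.18059448
Real growth factor = 1.33163848 / 1.18059448 = 1.12793894
Annualized real rate = 1.12793894^(1/3) − 1 = 4.0947% → 4.09%.

4.09%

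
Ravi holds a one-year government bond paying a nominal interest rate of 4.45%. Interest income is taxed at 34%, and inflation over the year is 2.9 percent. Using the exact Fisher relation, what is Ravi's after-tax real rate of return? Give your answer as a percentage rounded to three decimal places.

After-tax nominal return = 4.45% × (1 − 0.34) = 2.9370%.
1 + r = 1.02937 / 1.02900 = 1.000360
After-tax real rate = 1.000360 − 1 → 0.036%.

0.036%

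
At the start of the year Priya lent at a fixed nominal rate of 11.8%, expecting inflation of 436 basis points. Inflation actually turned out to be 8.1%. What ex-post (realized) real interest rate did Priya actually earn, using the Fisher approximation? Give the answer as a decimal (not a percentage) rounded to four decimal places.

0.0370

Ex-post: 11.8% − 8.1% = 3.700%
So the realized real rate is 0.0370.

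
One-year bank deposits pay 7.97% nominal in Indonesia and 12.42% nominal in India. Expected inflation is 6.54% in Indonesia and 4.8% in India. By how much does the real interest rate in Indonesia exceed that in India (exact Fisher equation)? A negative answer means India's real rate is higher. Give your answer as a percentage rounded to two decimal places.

-5.93%

Indonesia: (1 + 0.0797)/(1 + 0.0654) − 1 = 1.3422%
India: (1 + 0.1242)/(1 + 0.0480) − 1 = 7.2710%
Differential = 1.3422% − 7.2710% = -5.9288% → -5.93%.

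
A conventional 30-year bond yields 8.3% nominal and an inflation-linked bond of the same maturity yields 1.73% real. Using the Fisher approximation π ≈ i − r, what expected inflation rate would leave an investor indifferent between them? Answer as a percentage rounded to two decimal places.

π ≈ i − r = 8.3% − 1.73% → 6.57%.

6.57%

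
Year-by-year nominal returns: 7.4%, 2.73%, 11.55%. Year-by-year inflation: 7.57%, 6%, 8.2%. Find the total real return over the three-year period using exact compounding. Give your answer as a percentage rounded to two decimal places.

-0.24%

Nominal growth factor = 1.0740 × 1.0273 × 1.1155 = 1.230754
Price-level growth factor = 1.0757 × 1.0600 × 1.0820 = 1.233742
Real growth factor = 1.230754 / 1.233742 = 0.997578
Total real return = 0.997578 − 1 → -0.24%.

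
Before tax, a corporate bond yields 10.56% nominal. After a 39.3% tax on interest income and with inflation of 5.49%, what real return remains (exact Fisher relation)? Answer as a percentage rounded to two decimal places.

0.87%

After-tax nominal return = 10.56% × (1 − 0.393) = 6.40992%.
1 + r = 1.0640992 / 1.05490 = 1.008720
After-tax real rate = 1.008720 − 1 → 0.87%.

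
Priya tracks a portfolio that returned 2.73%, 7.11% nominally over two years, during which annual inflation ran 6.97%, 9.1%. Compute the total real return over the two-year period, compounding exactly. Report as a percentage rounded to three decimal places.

Compound the nominal returns: 1.0273 × 1.0711 = 1.100341.
Compound inflation: 1.0697 × 1.0910 = 1.167043.
Deflate: 1.100341 / 1.167043 = 0.942846.
Total real return = 0.942846 − 1 → -5.715%.

-5.715%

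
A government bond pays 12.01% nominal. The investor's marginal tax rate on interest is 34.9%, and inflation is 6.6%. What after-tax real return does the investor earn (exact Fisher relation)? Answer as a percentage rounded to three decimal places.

After-tax nominal return = 12.01% × (1 − 0.349) = 7.81851%.
1 + r = 1.0781851 / 1.06600 = 1.011431
After-tax real rate = 1.011431 − 1 → 1.143%.

1.143%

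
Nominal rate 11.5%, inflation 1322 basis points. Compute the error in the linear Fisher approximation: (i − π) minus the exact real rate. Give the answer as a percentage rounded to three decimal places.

Approximate: r ≈ 11.500% − 13.220% = -1.7200%
Exact: (1 + 0.1150)/(1 + 0.1322) − 1 = -1.5192%
Error = -1.7200% − (-1.5192%) = -0.2008% → -0.201%.

-0.201%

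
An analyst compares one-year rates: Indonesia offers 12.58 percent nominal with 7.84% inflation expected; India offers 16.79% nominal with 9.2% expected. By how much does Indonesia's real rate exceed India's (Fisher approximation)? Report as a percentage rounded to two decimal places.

Indonesia: 12.58% − 7.84% = 4.740%
India: 16.79% − 9.2% = 7.590%
Differential = -2.850% → -2.85%.

-2.85%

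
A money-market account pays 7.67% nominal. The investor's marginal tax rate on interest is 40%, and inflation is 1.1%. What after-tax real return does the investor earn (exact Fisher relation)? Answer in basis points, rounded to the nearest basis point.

After-tax nominal return = 7.67% × (1 − 0.4) = 4.6020%.
1 + r = 1.04602 / 1.01100 = 1.034639
After-tax real rate = 1.034639 − 1 → 346 basis points.

346 basis points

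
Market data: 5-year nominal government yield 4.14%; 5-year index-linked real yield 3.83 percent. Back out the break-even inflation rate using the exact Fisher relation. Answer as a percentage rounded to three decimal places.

(1 + π) = (1 + i)/(1 + r) = 1.04140 / 1.03830 = 1.002986
Break-even inflation = 1.002986 − 1 → 0.299%.

0.299%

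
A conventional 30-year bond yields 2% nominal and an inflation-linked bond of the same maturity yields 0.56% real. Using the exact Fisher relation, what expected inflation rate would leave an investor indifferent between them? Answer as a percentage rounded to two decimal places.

1.43%

(1 + π) = (1 + i)/(1 + r) = 1.02000 / 1.00560 = 1.014320
Break-even inflation = 1.014320 − 1 → 1.43%.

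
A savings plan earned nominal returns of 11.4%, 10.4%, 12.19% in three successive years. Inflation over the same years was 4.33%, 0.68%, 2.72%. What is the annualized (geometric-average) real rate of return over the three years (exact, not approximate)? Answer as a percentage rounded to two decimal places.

Nominal growth factor = 1.1140 × 1.1040 × 1.1219 = 1.37977545
Price-level growth factor = 1.0433 × 1.0068 × 1.0272 = 1.07896517
Real growth factor = 1.37977545 / 1.07896517 = 1.27879517
Annualized real rate = 1.27879517^(1/3) − 1 = 8.5426% → 8.54%.

8.54%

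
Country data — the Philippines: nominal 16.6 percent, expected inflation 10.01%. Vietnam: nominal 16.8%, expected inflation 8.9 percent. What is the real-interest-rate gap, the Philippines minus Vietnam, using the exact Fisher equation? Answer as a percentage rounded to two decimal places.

The Philippines: (1 + 0.1660)/(1 + 0.1001) − 1 = 5.9904%
Vietnam: (1 + 0.1680)/(1 + 0.0890) − 1 = 7.2544%
Differential = 5.9904% − 7.2544% = -1.2640% → -1.26%.

-1.26%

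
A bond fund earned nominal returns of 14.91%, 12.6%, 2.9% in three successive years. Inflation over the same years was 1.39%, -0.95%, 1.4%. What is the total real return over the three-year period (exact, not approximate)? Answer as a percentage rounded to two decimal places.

Nominal growth factor = 1.1491 × 1.1260 × 1.0290 = 1.331409
Price-level growth factor = 1.0139 × 0.9905 × 1.0140 = 1.018328
Real growth factor = 1.331409 / 1.018328 = 1.307447
Total real return = 1.307447 − 1 → 30.74%.

30.74%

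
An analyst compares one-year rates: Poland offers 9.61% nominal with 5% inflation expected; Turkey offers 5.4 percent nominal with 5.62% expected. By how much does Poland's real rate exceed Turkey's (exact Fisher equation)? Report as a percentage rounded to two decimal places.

4.60%

Poland: (1 + 0.0961)/(1 + 0.0500) − 1 = 4.3905%
Turkey: (1 + 0.0540)/(1 + 0.0562) − 1 = -0.2083%
Differential = 4.3905% − (-0.2083%) = 4.5988% → 4.60%.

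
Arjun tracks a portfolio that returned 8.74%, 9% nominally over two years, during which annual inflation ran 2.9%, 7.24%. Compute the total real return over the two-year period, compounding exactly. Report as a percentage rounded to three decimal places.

Nominal growth factor = 1.0874 × 1.0900 = 1.185266
Price-level growth factor = 1.0290 × 1.0724 = 1.103500
Real growth factor = 1.185266 / 1.103500 = 1.074097
Total real return = 1.074097 − 1 → 7.410%.

7.410%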